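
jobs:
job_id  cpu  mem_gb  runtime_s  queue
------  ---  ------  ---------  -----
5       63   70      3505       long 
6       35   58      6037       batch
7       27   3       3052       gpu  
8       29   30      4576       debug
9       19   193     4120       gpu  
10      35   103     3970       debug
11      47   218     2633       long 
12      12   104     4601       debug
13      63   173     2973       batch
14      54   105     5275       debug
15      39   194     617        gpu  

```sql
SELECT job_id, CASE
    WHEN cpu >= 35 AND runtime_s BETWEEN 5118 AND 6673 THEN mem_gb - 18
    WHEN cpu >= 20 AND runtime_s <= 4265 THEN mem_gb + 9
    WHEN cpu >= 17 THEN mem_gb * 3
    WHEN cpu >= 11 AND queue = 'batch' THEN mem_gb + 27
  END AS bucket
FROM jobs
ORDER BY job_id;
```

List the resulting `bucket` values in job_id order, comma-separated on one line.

job_id=5: cpu >= 20 AND runtime_s <= 4265 → 79
job_id=6: cpu >= 35 AND runtime_s BETWEEN 5118 AND 6673 → 40
job_id=7: cpu >= 20 AND runtime_s <= 4265 → 12
job_id=8: cpu >= 17 → 90
job_id=9: cpu >= 17 → 579
job_id=10: cpu >= 20 AND runtime_s <= 4265 → 112
job_id=11: cpu >= 20 AND runtime_s <= 4265 → 227
job_id=12: (no match → NULL) → NULL
job_id=13: cpu >= 20 AND runtime_s <= 4265 → 182
job_id=14: cpu >= 35 AND runtime_s BETWEEN 5118 AND 6673 → 87
job_id=15: cpu >= 20 AND runtime_s <= 4265 → 203

79, 40, 12, 90, 579, 112, 227, NULL, 182, 87, 203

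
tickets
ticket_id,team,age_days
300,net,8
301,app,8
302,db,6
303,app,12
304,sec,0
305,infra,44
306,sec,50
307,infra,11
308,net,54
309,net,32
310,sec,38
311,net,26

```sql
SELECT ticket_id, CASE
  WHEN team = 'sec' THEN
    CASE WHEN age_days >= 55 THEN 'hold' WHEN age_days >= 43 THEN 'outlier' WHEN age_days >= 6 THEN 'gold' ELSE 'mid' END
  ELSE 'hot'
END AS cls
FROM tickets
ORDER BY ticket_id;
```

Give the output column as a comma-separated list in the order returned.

hot, hot, hot, hot, mid, hot, outlier, hot, hot, hot, gold, hot

ticket_id=300: team='net' → outer ELSE → hot
ticket_id=301: team='app' → outer ELSE → hot
ticket_id=302: team='db' → outer ELSE → hot
ticket_id=303: team='app' → outer ELSE → hot
ticket_id=304: team='sec' → inner[ELSE] → mid
ticket_id=305: team='infra' → outer ELSE → hot
ticket_id=306: team='sec' → inner[age_days >= 43] → outlier
ticket_id=307: team='infra' → outer ELSE → hot
ticket_id=308: team='net' → outer ELSE → hot
ticket_id=309: team='net' → outer ELSE → hot
ticket_id=310: team='sec' → inner[age_days >= 6] → gold
ticket_id=311: team='net' → outer ELSE → hot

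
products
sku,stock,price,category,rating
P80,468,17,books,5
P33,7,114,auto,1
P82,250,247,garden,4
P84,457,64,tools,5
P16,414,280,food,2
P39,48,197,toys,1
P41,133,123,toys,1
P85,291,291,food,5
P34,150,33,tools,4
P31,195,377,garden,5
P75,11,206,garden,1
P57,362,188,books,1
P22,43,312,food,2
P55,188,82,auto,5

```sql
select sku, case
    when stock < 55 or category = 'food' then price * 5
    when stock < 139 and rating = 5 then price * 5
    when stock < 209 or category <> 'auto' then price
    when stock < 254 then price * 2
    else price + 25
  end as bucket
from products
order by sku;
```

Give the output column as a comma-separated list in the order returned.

sku=P16: stock < 55 or category = 'food' → 1400
sku=P22: stock < 55 or category = 'food' → 1560
sku=P31: stock < 209 or category <> 'auto' → 377
sku=P33: stock < 55 or category = 'food' → 570
sku=P34: stock < 209 or category <> 'auto' → 33
sku=P39: stock < 55 or category = 'food' → 985
sku=P41: stock < 209 or category <> 'auto' → 123
sku=P55: stock < 209 or category <> 'auto' → 82
sku=P57: stock < 209 or category <> 'auto' → 188
sku=P75: stock < 55 or category = 'food' → 1030
sku=P80: stock < 209 or category <> 'auto' → 17
sku=P82: stock < 209 or category <> 'auto' → 247
sku=P84: stock < 209 or category <> 'auto' → 64
sku=P85: stock < 55 or category = 'food' → 1455

1400, 1560, 377, 570, 33, 985, 123, 82, 188, 1030, 17, 247, 64, 1455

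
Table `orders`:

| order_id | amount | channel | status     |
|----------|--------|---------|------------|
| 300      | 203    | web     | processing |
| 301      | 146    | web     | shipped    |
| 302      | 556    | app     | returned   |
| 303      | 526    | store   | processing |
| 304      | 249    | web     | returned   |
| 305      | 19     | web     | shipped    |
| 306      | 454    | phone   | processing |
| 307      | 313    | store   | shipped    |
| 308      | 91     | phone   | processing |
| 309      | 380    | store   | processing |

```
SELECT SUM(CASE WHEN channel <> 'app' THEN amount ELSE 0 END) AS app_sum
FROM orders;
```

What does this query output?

2381

order_id=300: ✓ → 203
order_id=301: ✓ → 146
order_id=302: ✗
order_id=303: ✓ → 526
order_id=304: ✓ → 249
order_id=305: ✓ → 19
order_id=306: ✓ → 454
order_id=307: ✓ → 313
order_id=308: ✓ → 91
order_id=309: ✓ → 380
app_sum = 203 + 146 + 526 + 249 + 19 + 454 + 313 + 91 + 380 = 2381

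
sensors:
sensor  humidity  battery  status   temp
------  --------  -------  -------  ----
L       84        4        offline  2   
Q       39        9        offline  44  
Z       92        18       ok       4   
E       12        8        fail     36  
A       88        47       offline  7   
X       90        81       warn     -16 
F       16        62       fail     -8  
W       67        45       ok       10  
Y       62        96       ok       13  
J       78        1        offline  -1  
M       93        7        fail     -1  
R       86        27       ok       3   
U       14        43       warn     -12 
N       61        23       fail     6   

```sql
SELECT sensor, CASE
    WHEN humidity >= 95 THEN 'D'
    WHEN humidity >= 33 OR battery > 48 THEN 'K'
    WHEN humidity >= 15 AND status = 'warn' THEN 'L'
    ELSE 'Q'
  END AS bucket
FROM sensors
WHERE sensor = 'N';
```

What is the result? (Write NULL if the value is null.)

sensor = N: humidity=61, battery=23, status=fail, temp=6.
humidity >= 95 → false
humidity >= 33 OR battery > 48 → true → K

K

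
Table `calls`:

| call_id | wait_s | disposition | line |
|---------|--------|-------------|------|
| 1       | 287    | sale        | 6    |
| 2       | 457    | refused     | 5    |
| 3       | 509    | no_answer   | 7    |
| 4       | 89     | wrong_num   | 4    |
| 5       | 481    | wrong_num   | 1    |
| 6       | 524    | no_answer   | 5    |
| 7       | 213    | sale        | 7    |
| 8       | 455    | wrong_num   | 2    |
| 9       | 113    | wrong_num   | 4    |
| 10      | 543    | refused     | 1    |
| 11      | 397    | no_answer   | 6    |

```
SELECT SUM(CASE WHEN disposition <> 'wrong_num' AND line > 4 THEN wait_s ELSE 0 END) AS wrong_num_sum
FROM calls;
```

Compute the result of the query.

call_id=1: ✓ → 287
call_id=2: ✓ → 457
call_id=3: ✓ → 509
call_id=4: ✗
call_id=5: ✗
call_id=6: ✓ → 524
call_id=7: ✓ → 213
call_id=8: ✗
call_id=9: ✗
call_id=10: ✗
call_id=11: ✓ → 397
wrong_num_sum = 287 + 457 + 509 + 524 + 213 + 397 = 2387

2387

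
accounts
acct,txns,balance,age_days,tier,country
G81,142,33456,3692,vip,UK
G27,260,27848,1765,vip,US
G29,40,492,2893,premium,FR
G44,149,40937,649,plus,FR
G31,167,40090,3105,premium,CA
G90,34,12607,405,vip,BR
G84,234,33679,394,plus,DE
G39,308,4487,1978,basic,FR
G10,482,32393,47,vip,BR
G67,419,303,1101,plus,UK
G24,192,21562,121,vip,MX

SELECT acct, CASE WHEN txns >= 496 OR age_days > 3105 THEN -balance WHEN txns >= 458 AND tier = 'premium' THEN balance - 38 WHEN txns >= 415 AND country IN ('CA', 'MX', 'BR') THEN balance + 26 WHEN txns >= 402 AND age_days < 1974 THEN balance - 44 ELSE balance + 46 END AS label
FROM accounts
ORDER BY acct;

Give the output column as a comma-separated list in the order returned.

32419, 21608, 27894, 538, 40136, 4533, 40983, 259, -33456, 33725, 12653

acct=G10: txns >= 415 AND country IN ('CA', 'MX', 'BR') → 32419
acct=G24: ELSE → 21608
acct=G27: ELSE → 27894
acct=G29: ELSE → 538
acct=G31: ELSE → 40136
acct=G39: ELSE → 4533
acct=G44: ELSE → 40983
acct=G67: txns >= 402 AND age_days < 1974 → 259
acct=G81: txns >= 496 OR age_days > 3105 → -33456
acct=G84: ELSE → 33725
acct=G90: ELSE → 12653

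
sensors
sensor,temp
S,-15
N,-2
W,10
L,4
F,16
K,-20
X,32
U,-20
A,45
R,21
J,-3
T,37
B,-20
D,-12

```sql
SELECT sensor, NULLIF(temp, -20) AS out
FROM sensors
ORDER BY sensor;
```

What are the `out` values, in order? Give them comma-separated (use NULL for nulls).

45, NULL, -12, 16, -3, NULL, 4, -2, 21, -15, 37, NULL, 10, 32

sensor=A: temp=45 vs -20: differ → 45
sensor=B: temp=-20 vs -20: equal → NULL
sensor=D: temp=-12 vs -20: differ → -12
sensor=F: temp=16 vs -20: differ → 16
sensor=J: temp=-3 vs -20: differ → -3
sensor=K: temp=-20 vs -20: equal → NULL
sensor=L: temp=4 vs -20: differ → 4
sensor=N: temp=-2 vs -20: differ → -2
sensor=R: temp=21 vs -20: differ → 21
sensor=S: temp=-15 vs -20: differ → -15
sensor=T: temp=37 vs -20: differ → 37
sensor=U: temp=-20 vs -20: equal → NULL
sensor=W: temp=10 vs -20: differ → 10
sensor=X: temp=32 vs -20: differ → 32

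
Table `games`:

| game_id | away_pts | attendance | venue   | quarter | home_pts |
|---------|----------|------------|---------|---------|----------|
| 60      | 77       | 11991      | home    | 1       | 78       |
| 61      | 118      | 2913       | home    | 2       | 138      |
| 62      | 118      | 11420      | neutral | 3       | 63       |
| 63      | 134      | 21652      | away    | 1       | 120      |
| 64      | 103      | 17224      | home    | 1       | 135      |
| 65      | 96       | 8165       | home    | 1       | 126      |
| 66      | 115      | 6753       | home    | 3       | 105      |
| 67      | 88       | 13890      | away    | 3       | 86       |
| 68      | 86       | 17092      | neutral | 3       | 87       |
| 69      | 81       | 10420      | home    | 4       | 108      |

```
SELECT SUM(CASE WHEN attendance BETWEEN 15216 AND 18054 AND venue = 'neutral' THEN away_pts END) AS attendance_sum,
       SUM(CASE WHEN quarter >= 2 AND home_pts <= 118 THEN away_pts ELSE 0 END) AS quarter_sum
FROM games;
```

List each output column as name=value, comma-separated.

[attendance_sum: attendance BETWEEN 15216 AND 18054 AND venue = 'neutral']
game_id=60: ✗
game_id=61: ✗
game_id=62: ✗
game_id=63: ✗
game_id=64: ✗
game_id=65: ✗
game_id=66: ✗
game_id=67: ✗
game_id=68: ✓ → 86
game_id=69: ✗
attendance_sum = 86
—
[quarter_sum: quarter >= 2 AND home_pts <= 118]
game_id=60: ✗
game_id=61: ✗
game_id=62: ✓ → 118
game_id=63: ✗
game_id=64: ✗
game_id=65: ✗
game_id=66: ✓ → 115
game_id=67: ✓ → 88
game_id=68: ✓ → 86
game_id=69: ✓ → 81
quarter_sum = 118 + 115 + 88 + 86 + 81 = 488

attendance_sum=86, quarter_sum=488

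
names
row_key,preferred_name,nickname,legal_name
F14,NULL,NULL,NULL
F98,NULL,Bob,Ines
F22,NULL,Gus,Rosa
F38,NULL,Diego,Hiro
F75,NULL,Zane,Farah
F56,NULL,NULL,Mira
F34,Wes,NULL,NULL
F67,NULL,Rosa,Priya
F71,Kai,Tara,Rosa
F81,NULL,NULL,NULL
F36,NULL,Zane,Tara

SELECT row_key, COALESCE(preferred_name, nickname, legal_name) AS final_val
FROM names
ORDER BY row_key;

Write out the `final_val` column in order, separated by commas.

row_key=F14: preferred_name=NULL, nickname=NULL, legal_name=NULL (all NULL) → NULL
row_key=F22: preferred_name=NULL, nickname=Gus → Gus
row_key=F34: preferred_name=Wes → Wes
row_key=F36: preferred_name=NULL, nickname=Zane → Zane
row_key=F38: preferred_name=NULL, nickname=Diego → Diego
row_key=F56: preferred_name=NULL, nickname=NULL, legal_name=Mira → Mira
row_key=F67: preferred_name=NULL, nickname=Rosa → Rosa
row_key=F71: preferred_name=Kai → Kai
row_key=F75: preferred_name=NULL, nickname=Zane → Zane
row_key=F81: preferred_name=NULL, nickname=NULL, legal_name=NULL (all NULL) → NULL
row_key=F98: preferred_name=NULL, nickname=Bob → Bob

NULL, Gus, Wes, Zane, Diego, Mira, Rosa, Kai, Zane, NULL, Bob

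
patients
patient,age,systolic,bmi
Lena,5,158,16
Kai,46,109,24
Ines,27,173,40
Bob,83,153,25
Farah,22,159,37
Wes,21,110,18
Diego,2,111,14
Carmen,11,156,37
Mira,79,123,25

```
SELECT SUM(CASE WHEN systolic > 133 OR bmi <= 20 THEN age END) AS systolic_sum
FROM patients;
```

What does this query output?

patient=Lena: ✓ → 5
patient=Kai: ✗
patient=Ines: ✓ → 27
patient=Bob: ✓ → 83
patient=Farah: ✓ → 22
patient=Wes: ✓ → 21
patient=Diego: ✓ → 2
patient=Carmen: ✓ → 11
patient=Mira: ✗
systolic_sum = 5 + 27 + 83 + 22 + 21 + 2 + 11 = 171

171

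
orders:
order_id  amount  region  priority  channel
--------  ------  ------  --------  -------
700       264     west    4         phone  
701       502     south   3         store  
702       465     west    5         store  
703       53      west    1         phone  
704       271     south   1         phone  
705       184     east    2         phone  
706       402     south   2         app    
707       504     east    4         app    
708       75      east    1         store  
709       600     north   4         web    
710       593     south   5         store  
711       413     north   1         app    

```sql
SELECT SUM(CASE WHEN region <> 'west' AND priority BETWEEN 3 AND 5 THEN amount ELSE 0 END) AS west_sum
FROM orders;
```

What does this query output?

2199

order_id=700: ✗
order_id=701: ✓ → 502
order_id=702: ✗
order_id=703: ✗
order_id=704: ✗
order_id=705: ✗
order_id=706: ✗
order_id=707: ✓ → 504
order_id=708: ✗
order_id=709: ✓ → 600
order_id=710: ✓ → 593
order_id=711: ✗
west_sum = 502 + 504 + 600 + 593 = 2199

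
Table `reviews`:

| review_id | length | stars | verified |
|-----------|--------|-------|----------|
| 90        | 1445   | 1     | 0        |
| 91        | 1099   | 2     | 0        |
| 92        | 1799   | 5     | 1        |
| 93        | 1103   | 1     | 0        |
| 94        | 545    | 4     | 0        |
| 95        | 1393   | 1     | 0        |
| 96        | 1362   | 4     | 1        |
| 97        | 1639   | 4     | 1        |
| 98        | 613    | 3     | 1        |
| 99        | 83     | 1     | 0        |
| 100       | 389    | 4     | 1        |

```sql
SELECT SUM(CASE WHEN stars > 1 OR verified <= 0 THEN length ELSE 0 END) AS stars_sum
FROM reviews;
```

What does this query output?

review_id=90: ✓ → 1445
review_id=91: ✓ → 1099
review_id=92: ✓ → 1799
review_id=93: ✓ → 1103
review_id=94: ✓ → 545
review_id=95: ✓ → 1393
review_id=96: ✓ → 1362
review_id=97: ✓ → 1639
review_id=98: ✓ → 613
review_id=99: ✓ → 83
review_id=100: ✓ → 389
stars_sum = 1445 + 1099 + 1799 + 1103 + 545 + 1393 + 1362 + 1639 + 613 + 83 + 389 = 11470

11470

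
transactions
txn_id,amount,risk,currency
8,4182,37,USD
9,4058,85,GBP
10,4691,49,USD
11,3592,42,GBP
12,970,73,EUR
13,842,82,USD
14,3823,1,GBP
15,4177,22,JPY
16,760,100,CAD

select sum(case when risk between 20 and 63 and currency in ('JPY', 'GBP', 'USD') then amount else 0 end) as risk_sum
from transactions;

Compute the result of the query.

16642

txn_id=8: ✓ → 4182
txn_id=9: ✗
txn_id=10: ✓ → 4691
txn_id=11: ✓ → 3592
txn_id=12: ✗
txn_id=13: ✗
txn_id=14: ✗
txn_id=15: ✓ → 4177
txn_id=16: ✗
risk_sum = 4182 + 4691 + 3592 + 4177 = 16642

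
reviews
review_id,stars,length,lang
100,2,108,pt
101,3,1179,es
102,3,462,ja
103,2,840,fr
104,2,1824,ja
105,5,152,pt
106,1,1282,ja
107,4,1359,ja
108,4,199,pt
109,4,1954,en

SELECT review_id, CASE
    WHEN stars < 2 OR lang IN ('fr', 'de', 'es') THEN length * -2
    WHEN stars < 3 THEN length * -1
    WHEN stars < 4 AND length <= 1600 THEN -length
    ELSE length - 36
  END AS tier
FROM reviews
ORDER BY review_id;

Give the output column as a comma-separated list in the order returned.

-108, -2358, -462, -1680, -1824, 116, -2564, 1323, 163, 1918

review_id=100: stars < 3 → -108
review_id=101: stars < 2 OR lang IN ('fr', 'de', 'es') → -2358
review_id=102: stars < 4 AND length <= 1600 → -462
review_id=103: stars < 2 OR lang IN ('fr', 'de', 'es') → -1680
review_id=104: stars < 3 → -1824
review_id=105: ELSE → 116
review_id=106: stars < 2 OR lang IN ('fr', 'de', 'es') → -2564
review_id=107: ELSE → 1323
review_id=108: ELSE → 163
review_id=109: ELSE → 1918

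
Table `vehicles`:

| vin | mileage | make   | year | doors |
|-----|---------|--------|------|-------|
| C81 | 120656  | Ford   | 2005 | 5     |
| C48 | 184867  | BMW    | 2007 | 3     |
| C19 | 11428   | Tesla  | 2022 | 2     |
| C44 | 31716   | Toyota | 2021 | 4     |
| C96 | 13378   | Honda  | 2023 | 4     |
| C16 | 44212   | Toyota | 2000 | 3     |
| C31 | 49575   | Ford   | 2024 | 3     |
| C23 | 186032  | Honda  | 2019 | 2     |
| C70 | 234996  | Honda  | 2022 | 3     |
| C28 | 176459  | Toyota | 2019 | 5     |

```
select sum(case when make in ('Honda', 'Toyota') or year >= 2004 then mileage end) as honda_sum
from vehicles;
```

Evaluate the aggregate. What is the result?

vin=C81: ✓ → 120656
vin=C48: ✓ → 184867
vin=C19: ✓ → 11428
vin=C44: ✓ → 31716
vin=C96: ✓ → 13378
vin=C16: ✓ → 44212
vin=C31: ✓ → 49575
vin=C23: ✓ → 186032
vin=C70: ✓ → 234996
vin=C28: ✓ → 176459
honda_sum = 120656 + 184867 + 11428 + 31716 + 13378 + 44212 + 49575 + 186032 + 234996 + 176459 = 1053319

1053319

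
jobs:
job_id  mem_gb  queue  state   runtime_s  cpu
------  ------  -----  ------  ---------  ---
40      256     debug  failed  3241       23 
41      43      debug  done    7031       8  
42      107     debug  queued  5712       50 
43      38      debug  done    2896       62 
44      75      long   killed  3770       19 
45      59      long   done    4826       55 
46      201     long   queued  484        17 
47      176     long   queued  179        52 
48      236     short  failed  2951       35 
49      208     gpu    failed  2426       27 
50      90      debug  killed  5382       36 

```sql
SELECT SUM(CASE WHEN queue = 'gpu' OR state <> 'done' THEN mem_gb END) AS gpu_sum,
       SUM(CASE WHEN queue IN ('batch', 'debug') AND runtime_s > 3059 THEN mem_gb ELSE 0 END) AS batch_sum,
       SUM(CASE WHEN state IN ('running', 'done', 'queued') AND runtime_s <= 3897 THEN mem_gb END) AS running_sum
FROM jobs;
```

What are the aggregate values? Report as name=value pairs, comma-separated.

[gpu_sum: queue = 'gpu' OR state <> 'done']
job_id=40: ✓ → 256
job_id=41: ✗
job_id=42: ✓ → 107
job_id=43: ✗
job_id=44: ✓ → 75
job_id=45: ✗
job_id=46: ✓ → 201
job_id=47: ✓ → 176
job_id=48: ✓ → 236
job_id=49: ✓ → 208
job_id=50: ✓ → 90
gpu_sum = 256 + 107 + 75 + 201 + 176 + 236 + 208 + 90 = 1349
—
[batch_sum: queue IN ('batch', 'debug') AND runtime_s > 3059]
job_id=40: ✓ → 256
job_id=41: ✓ → 43
job_id=42: ✓ → 107
job_id=43: ✗
job_id=44: ✗
job_id=45: ✗
job_id=46: ✗
job_id=47: ✗
job_id=48: ✗
job_id=49: ✗
job_id=50: ✓ → 90
batch_sum = 256 + 43 + 107 + 90 = 496
—
[running_sum: state IN ('running', 'done', 'queued') AND runtime_s <= 3897]
job_id=40: ✗
job_id=41: ✗
job_id=42: ✗
job_id=43: ✓ → 38
job_id=44: ✗
job_id=45: ✗
job_id=46: ✓ → 201
job_id=47: ✓ → 176
job_id=48: ✗
job_id=49: ✗
job_id=50: ✗
running_sum = 38 + 201 + 176 = 415

gpu_sum=1349, batch_sum=496, running_sum=415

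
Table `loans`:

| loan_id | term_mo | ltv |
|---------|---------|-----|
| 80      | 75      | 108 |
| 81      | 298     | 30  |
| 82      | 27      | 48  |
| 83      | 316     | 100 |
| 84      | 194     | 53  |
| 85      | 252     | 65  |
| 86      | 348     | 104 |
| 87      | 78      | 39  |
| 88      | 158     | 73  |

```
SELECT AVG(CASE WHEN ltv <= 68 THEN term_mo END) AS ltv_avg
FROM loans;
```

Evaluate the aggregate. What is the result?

loan_id=80: ✗
loan_id=81: ✓ → 298
loan_id=82: ✓ → 27
loan_id=83: ✗
loan_id=84: ✓ → 194
loan_id=85: ✓ → 252
loan_id=86: ✗
loan_id=87: ✓ → 78
loan_id=88: ✗
ltv_avg = (298 + 27 + 194 + 252 + 78) / 5 = 169.8

169.8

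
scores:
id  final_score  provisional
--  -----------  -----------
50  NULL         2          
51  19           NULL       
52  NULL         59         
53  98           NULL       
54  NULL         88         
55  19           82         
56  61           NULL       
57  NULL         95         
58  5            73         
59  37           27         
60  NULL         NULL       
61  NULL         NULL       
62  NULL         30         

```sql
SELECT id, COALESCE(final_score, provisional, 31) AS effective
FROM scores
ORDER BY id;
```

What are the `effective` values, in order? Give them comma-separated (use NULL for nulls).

id=50: final_score=NULL, provisional=2 → 2
id=51: final_score=19 → 19
id=52: final_score=NULL, provisional=59 → 59
id=53: final_score=98 → 98
id=54: final_score=NULL, provisional=88 → 88
id=55: final_score=19 → 19
id=56: final_score=61 → 61
id=57: final_score=NULL, provisional=95 → 95
id=58: final_score=5 → 5
id=59: final_score=37 → 37
id=60: final_score=NULL, provisional=NULL, → literal 31 → 31
id=61: final_score=NULL, provisional=NULL, → literal 31 → 31
id=62: final_score=NULL, provisional=30 → 30

2, 19, 59, 98, 88, 19, 61, 95, 5, 37, 31, 31, 30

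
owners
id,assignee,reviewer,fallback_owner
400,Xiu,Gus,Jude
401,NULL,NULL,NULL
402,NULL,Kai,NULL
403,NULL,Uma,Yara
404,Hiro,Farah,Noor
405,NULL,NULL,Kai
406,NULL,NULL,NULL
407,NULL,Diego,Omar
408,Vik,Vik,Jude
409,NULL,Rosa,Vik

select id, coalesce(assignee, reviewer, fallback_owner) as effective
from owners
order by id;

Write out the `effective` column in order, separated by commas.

id=400: assignee=Xiu → Xiu
id=401: assignee=NULL, reviewer=NULL, fallback_owner=NULL (all NULL) → NULL
id=402: assignee=NULL, reviewer=Kai → Kai
id=403: assignee=NULL, reviewer=Uma → Uma
id=404: assignee=Hiro → Hiro
id=405: assignee=NULL, reviewer=NULL, fallback_owner=Kai → Kai
id=406: assignee=NULL, reviewer=NULL, fallback_owner=NULL (all NULL) → NULL
id=407: assignee=NULL, reviewer=Diego → Diego
id=408: assignee=Vik → Vik
id=409: assignee=NULL, reviewer=Rosa → Rosa

Xiu, NULL, Kai, Uma, Hiro, Kai, NULL, Diego, Vik, Rosa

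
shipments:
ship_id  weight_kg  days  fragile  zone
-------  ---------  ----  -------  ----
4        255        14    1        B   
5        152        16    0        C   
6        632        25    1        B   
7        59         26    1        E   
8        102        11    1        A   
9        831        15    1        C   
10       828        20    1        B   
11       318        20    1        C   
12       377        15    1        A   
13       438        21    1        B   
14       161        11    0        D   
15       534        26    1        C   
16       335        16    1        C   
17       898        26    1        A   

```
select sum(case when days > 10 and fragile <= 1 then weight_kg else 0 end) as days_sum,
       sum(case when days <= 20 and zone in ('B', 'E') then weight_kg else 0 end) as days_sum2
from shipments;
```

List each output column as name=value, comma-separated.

[days_sum: days > 10 and fragile <= 1]
ship_id=4: ✓ → 255
ship_id=5: ✓ → 152
ship_id=6: ✓ → 632
ship_id=7: ✓ → 59
ship_id=8: ✓ → 102
ship_id=9: ✓ → 831
ship_id=10: ✓ → 828
ship_id=11: ✓ → 318
ship_id=12: ✓ → 377
ship_id=13: ✓ → 438
ship_id=14: ✓ → 161
ship_id=15: ✓ → 534
ship_id=16: ✓ → 335
ship_id=17: ✓ → 898
days_sum = 255 + 152 + 632 + 59 + 102 + 831 + 828 + 318 + 377 + 438 + 161 + 534 + 335 + 898 = 5920
—
[days_sum2: days <= 20 and zone in ('B', 'E')]
ship_id=4: ✓ → 255
ship_id=5: ✗
ship_id=6: ✗
ship_id=7: ✗
ship_id=8: ✗
ship_id=9: ✗
ship_id=10: ✓ → 828
ship_id=11: ✗
ship_id=12: ✗
ship_id=13: ✗
ship_id=14: ✗
ship_id=15: ✗
ship_id=16: ✗
ship_id=17: ✗
days_sum2 = 255 + 828 = 1083

days_sum=5920, days_sum2=1083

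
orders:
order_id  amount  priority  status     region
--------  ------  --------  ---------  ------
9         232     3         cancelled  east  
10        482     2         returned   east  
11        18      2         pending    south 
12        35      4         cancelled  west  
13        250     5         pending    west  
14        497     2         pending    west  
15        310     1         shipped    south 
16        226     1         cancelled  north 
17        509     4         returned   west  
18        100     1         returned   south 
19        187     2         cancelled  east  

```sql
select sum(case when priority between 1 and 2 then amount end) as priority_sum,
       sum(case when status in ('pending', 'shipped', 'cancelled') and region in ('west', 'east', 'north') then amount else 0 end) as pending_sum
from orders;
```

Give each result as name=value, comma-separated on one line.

[priority_sum: priority between 1 and 2]
order_id=9: ✗
order_id=10: ✓ → 482
order_id=11: ✓ → 18
order_id=12: ✗
order_id=13: ✗
order_id=14: ✓ → 497
order_id=15: ✓ → 310
order_id=16: ✓ → 226
order_id=17: ✗
order_id=18: ✓ → 100
order_id=19: ✓ → 187
priority_sum = 482 + 18 + 497 + 310 + 226 + 100 + 187 = 1820
—
[pending_sum: status in ('pending', 'shipped', 'cancelled') and region in ('west', 'east', 'north')]
order_id=9: ✓ → 232
order_id=10: ✗
order_id=11: ✗
order_id=12: ✓ → 35
order_id=13: ✓ → 250
order_id=14: ✓ → 497
order_id=15: ✗
order_id=16: ✓ → 226
order_id=17: ✗
order_id=18: ✗
order_id=19: ✓ → 187
pending_sum = 232 + 35 + 250 + 497 + 226 + 187 = 1427

priority_sum=1820, pending_sum=1427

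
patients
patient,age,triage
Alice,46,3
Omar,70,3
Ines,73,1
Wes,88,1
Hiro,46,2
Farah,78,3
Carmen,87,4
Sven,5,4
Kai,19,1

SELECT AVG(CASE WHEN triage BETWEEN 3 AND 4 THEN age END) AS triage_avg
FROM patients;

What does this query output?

patient=Alice: ✓ → 46
patient=Omar: ✓ → 70
patient=Ines: ✗
patient=Wes: ✗
patient=Hiro: ✗
patient=Farah: ✓ → 78
patient=Carmen: ✓ → 87
patient=Sven: ✓ → 5
patient=Kai: ✗
triage_avg = (46 + 70 + 78 + 87 + 5) / 5 = 57.2

57.2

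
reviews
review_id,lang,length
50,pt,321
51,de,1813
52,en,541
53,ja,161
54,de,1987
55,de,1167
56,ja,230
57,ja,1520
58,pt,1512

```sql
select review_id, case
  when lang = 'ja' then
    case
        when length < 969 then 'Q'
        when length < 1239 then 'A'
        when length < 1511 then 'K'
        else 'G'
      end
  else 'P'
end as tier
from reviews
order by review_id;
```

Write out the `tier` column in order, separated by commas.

P, P, P, Q, P, P, Q, G, P

review_id=50: lang='pt' → outer ELSE → P
review_id=51: lang='de' → outer ELSE → P
review_id=52: lang='en' → outer ELSE → P
review_id=53: lang='ja' → inner[length < 969] → Q
review_id=54: lang='de' → outer ELSE → P
review_id=55: lang='de' → outer ELSE → P
review_id=56: lang='ja' → inner[length < 969] → Q
review_id=57: lang='ja' → inner[ELSE] → G
review_id=58: lang='pt' → outer ELSE → P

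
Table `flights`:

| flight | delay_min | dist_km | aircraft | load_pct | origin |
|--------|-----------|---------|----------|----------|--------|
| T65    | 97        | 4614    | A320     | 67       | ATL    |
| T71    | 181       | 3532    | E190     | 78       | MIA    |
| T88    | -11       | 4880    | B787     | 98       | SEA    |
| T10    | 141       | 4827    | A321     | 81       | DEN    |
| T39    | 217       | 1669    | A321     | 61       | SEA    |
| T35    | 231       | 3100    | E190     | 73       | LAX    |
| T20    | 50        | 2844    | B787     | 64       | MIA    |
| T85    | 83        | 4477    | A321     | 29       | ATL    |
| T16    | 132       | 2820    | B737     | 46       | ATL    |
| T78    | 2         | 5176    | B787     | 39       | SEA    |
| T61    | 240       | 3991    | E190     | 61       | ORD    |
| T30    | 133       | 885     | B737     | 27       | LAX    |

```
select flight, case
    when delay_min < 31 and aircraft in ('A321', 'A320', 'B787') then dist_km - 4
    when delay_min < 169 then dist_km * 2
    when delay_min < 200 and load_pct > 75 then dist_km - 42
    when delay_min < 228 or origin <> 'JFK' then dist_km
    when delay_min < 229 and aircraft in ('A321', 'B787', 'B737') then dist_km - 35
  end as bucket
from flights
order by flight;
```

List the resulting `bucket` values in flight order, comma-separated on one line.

flight=T10: delay_min < 169 → 9654
flight=T16: delay_min < 169 → 5640
flight=T20: delay_min < 169 → 5688
flight=T30: delay_min < 169 → 1770
flight=T35: delay_min < 228 or origin <> 'JFK' → 3100
flight=T39: delay_min < 228 or origin <> 'JFK' → 1669
flight=T61: delay_min < 228 or origin <> 'JFK' → 3991
flight=T65: delay_min < 169 → 9228
flight=T71: delay_min < 200 and load_pct > 75 → 3490
flight=T78: delay_min < 31 and aircraft in ('A321', 'A320', 'B787') → 5172
flight=T85: delay_min < 169 → 8954
flight=T88: delay_min < 31 and aircraft in ('A321', 'A320', 'B787') → 4876

9654, 5640, 5688, 1770, 3100, 1669, 3991, 9228, 3490, 5172, 8954, 4876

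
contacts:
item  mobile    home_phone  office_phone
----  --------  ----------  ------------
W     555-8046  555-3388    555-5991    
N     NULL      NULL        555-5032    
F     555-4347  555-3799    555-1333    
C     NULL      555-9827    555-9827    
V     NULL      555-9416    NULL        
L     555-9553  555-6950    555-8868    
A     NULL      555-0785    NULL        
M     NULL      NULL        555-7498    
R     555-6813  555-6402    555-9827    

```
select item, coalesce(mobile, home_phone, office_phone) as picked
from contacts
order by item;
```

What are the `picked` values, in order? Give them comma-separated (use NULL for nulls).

555-0785, 555-9827, 555-4347, 555-9553, 555-7498, 555-5032, 555-6813, 555-9416, 555-8046

item=A: mobile=NULL, home_phone=555-0785 → 555-0785
item=C: mobile=NULL, home_phone=555-9827 → 555-9827
item=F: mobile=555-4347 → 555-4347
item=L: mobile=555-9553 → 555-9553
item=M: mobile=NULL, home_phone=NULL, office_phone=555-7498 → 555-7498
item=N: mobile=NULL, home_phone=NULL, office_phone=555-5032 → 555-5032
item=R: mobile=555-6813 → 555-6813
item=V: mobile=NULL, home_phone=555-9416 → 555-9416
item=W: mobile=555-8046 → 555-8046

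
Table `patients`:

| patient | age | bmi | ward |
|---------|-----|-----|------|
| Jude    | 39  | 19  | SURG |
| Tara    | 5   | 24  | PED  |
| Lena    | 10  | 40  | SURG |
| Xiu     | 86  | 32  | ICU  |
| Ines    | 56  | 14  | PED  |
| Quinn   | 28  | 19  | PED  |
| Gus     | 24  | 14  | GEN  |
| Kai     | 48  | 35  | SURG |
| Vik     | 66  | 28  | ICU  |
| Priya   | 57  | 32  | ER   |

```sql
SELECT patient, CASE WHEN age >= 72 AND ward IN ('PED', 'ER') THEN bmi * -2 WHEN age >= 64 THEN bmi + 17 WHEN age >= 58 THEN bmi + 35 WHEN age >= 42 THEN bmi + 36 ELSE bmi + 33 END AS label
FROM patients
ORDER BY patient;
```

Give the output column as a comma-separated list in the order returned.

47, 50, 52, 71, 73, 68, 52, 57, 45, 49

patient=Gus: ELSE → 47
patient=Ines: age >= 42 → 50
patient=Jude: ELSE → 52
patient=Kai: age >= 42 → 71
patient=Lena: ELSE → 73
patient=Priya: age >= 42 → 68
patient=Quinn: ELSE → 52
patient=Tara: ELSE → 57
patient=Vik: age >= 64 → 45
patient=Xiu: age >= 64 → 49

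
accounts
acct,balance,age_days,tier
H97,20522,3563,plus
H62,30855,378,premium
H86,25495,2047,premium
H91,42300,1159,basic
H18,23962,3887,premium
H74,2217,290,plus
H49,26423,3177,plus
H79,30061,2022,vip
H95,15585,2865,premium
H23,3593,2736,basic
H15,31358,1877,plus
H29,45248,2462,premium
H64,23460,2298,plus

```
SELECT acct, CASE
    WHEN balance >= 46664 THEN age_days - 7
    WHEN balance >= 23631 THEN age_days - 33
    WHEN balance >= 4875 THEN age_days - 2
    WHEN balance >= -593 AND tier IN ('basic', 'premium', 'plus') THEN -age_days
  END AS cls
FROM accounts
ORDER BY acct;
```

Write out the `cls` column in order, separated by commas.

1844, 3854, -2736, 2429, 3144, 345, 2296, -290, 1989, 2014, 1126, 2863, 3561

acct=H15: balance >= 23631 → 1844
acct=H18: balance >= 23631 → 3854
acct=H23: balance >= -593 AND tier IN ('basic', 'premium', 'plus') → -2736
acct=H29: balance >= 23631 → 2429
acct=H49: balance >= 23631 → 3144
acct=H62: balance >= 23631 → 345
acct=H64: balance >= 4875 → 2296
acct=H74: balance >= -593 AND tier IN ('basic', 'premium', 'plus') → -290
acct=H79: balance >= 23631 → 1989
acct=H86: balance >= 23631 → 2014
acct=H91: balance >= 23631 → 1126
acct=H95: balance >= 4875 → 2863
acct=H97: balance >= 4875 → 3561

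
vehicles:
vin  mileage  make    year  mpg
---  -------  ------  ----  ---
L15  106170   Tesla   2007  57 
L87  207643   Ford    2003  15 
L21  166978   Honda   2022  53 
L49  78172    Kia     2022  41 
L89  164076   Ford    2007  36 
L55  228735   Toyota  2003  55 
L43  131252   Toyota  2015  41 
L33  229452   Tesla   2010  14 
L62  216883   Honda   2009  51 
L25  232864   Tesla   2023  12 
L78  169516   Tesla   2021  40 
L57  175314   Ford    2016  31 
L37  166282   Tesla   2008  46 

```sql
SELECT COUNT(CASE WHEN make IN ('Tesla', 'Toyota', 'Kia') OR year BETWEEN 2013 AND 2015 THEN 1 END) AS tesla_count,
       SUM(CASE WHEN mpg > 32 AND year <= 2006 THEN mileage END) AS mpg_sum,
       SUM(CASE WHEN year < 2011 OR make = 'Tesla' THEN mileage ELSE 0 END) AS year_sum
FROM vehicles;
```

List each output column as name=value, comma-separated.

[tesla_count: make IN ('Tesla', 'Toyota', 'Kia') OR year BETWEEN 2013 AND 2015]
vin=L15: ✓ → 1
vin=L87: ✗
vin=L21: ✗
vin=L49: ✓ → 1
vin=L89: ✗
vin=L55: ✓ → 1
vin=L43: ✓ → 1
vin=L33: ✓ → 1
vin=L62: ✗
vin=L25: ✓ → 1
vin=L78: ✓ → 1
vin=L57: ✗
vin=L37: ✓ → 1
tesla_count = COUNT(1, 1, 1, 1, 1, 1, 1, 1) = 8
—
[mpg_sum: mpg > 32 AND year <= 2006]
vin=L15: ✗
vin=L87: ✗
vin=L21: ✗
vin=L49: ✗
vin=L89: ✗
vin=L55: ✓ → 228735
vin=L43: ✗
vin=L33: ✗
vin=L62: ✗
vin=L25: ✗
vin=L78: ✗
vin=L57: ✗
vin=L37: ✗
mpg_sum = 228735
—
[year_sum: year < 2011 OR make = 'Tesla']
vin=L15: ✓ → 106170
vin=L87: ✓ → 207643
vin=L21: ✗
vin=L49: ✗
vin=L89: ✓ → 164076
vin=L55: ✓ → 228735
vin=L43: ✗
vin=L33: ✓ → 229452
vin=L62: ✓ → 216883
vin=L25: ✓ → 232864
vin=L78: ✓ → 169516
vin=L57: ✗
vin=L37: ✓ → 166282
year_sum = 106170 + 207643 + 164076 + 228735 + 229452 + 216883 + 232864 + 169516 + 166282 = 1721621

tesla_count=8, mpg_sum=228735, year_sum=1721621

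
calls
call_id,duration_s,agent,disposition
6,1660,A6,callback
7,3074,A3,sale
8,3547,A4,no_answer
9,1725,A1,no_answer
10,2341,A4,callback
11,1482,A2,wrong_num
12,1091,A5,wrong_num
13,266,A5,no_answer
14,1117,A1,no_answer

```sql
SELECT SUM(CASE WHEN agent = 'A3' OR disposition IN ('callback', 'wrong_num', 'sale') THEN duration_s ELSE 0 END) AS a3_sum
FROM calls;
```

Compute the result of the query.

call_id=6: ✓ → 1660
call_id=7: ✓ → 3074
call_id=8: ✗
call_id=9: ✗
call_id=10: ✓ → 2341
call_id=11: ✓ → 1482
call_id=12: ✓ → 1091
call_id=13: ✗
call_id=14: ✗
a3_sum = 1660 + 3074 + 2341 + 1482 + 1091 = 9648

9648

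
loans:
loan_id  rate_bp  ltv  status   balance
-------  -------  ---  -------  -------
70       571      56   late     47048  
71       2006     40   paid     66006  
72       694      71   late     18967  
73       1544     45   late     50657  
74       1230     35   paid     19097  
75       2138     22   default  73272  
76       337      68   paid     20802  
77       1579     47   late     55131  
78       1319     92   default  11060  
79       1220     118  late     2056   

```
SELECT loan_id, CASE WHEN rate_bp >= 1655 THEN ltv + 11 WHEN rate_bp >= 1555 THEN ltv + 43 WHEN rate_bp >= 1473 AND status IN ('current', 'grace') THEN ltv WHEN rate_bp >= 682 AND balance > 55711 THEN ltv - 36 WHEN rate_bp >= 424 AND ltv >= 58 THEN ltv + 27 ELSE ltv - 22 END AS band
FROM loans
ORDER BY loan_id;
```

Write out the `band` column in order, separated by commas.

loan_id=70: ELSE → 34
loan_id=71: rate_bp >= 1655 → 51
loan_id=72: rate_bp >= 424 AND ltv >= 58 → 98
loan_id=73: ELSE → 23
loan_id=74: ELSE → 13
loan_id=75: rate_bp >= 1655 → 33
loan_id=76: ELSE → 46
loan_id=77: rate_bp >= 1555 → 90
loan_id=78: rate_bp >= 424 AND ltv >= 58 → 119
loan_id=79: rate_bp >= 424 AND ltv >= 58 → 145

34, 51, 98, 23, 13, 33, 46, 90, 119, 145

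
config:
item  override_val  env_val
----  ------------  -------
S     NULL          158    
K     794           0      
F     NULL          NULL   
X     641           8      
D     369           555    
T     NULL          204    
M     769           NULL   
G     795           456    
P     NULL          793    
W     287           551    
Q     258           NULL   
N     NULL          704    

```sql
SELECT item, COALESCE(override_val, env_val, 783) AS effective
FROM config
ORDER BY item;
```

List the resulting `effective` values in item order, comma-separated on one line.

item=D: override_val=369 → 369
item=F: override_val=NULL, env_val=NULL, → literal 783 → 783
item=G: override_val=795 → 795
item=K: override_val=794 → 794
item=M: override_val=769 → 769
item=N: override_val=NULL, env_val=704 → 704
item=P: override_val=NULL, env_val=793 → 793
item=Q: override_val=258 → 258
item=S: override_val=NULL, env_val=158 → 158
item=T: override_val=NULL, env_val=204 → 204
item=W: override_val=287 → 287
item=X: override_val=641 → 641

369, 783, 795, 794, 769, 704, 793, 258, 158, 204, 287, 641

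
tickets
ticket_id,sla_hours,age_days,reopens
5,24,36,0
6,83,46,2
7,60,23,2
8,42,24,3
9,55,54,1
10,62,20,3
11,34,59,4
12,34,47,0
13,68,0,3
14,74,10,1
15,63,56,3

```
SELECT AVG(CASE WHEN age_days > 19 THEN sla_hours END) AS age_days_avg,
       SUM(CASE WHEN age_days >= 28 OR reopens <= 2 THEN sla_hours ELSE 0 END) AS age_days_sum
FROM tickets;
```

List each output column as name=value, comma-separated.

age_days_avg=50.7777777778, age_days_sum=427

[age_days_avg: age_days > 19]
ticket_id=5: ✓ → 24
ticket_id=6: ✓ → 83
ticket_id=7: ✓ → 60
ticket_id=8: ✓ → 42
ticket_id=9: ✓ → 55
ticket_id=10: ✓ → 62
ticket_id=11: ✓ → 34
ticket_id=12: ✓ → 34
ticket_id=13: ✗
ticket_id=14: ✗
ticket_id=15: ✓ → 63
age_days_avg = (24 + 83 + 60 + 42 + 55 + 62 + 34 + 34 + 63) / 9 = 50.7777777778
—
[age_days_sum: age_days >= 28 OR reopens <= 2]
ticket_id=5: ✓ → 24
ticket_id=6: ✓ → 83
ticket_id=7: ✓ → 60
ticket_id=8: ✗
ticket_id=9: ✓ → 55
ticket_id=10: ✗
ticket_id=11: ✓ → 34
ticket_id=12: ✓ → 34
ticket_id=13: ✗
ticket_id=14: ✓ → 74
ticket_id=15: ✓ → 63
age_days_sum = 24 + 83 + 60 + 55 + 34 + 34 + 74 + 63 = 427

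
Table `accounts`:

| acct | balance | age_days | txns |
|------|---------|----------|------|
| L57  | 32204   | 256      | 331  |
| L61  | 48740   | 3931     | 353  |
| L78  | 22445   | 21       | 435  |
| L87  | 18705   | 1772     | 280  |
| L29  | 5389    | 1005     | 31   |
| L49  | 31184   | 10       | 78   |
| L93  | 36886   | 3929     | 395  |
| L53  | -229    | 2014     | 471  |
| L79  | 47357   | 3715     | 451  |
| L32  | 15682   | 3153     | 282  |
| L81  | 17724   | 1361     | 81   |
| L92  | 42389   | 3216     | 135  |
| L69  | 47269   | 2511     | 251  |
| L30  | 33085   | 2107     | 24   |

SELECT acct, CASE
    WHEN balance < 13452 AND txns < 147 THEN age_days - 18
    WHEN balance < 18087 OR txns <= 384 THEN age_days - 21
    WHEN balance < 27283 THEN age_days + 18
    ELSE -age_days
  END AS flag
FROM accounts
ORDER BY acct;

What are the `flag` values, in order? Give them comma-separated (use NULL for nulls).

acct=L29: balance < 13452 AND txns < 147 → 987
acct=L30: balance < 18087 OR txns <= 384 → 2086
acct=L32: balance < 18087 OR txns <= 384 → 3132
acct=L49: balance < 18087 OR txns <= 384 → -11
acct=L53: balance < 18087 OR txns <= 384 → 1993
acct=L57: balance < 18087 OR txns <= 384 → 235
acct=L61: balance < 18087 OR txns <= 384 → 3910
acct=L69: balance < 18087 OR txns <= 384 → 2490
acct=L78: balance < 27283 → 39
acct=L79: ELSE → -3715
acct=L81: balance < 18087 OR txns <= 384 → 1340
acct=L87: balance < 18087 OR txns <= 384 → 1751
acct=L92: balance < 18087 OR txns <= 384 → 3195
acct=L93: ELSE → -3929

987, 2086, 3132, -11, 1993, 235, 3910, 2490, 39, -3715, 1340, 1751, 3195, -3929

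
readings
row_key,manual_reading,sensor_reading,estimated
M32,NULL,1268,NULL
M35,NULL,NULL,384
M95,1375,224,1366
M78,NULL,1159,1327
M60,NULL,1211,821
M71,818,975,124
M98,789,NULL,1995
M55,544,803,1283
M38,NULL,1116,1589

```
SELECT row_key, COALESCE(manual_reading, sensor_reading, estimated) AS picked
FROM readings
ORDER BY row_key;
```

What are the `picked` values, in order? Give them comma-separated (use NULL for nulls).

1268, 384, 1116, 544, 1211, 818, 1159, 1375, 789

row_key=M32: manual_reading=NULL, sensor_reading=1268 → 1268
row_key=M35: manual_reading=NULL, sensor_reading=NULL, estimated=384 → 384
row_key=M38: manual_reading=NULL, sensor_reading=1116 → 1116
row_key=M55: manual_reading=544 → 544
row_key=M60: manual_reading=NULL, sensor_reading=1211 → 1211
row_key=M71: manual_reading=818 → 818
row_key=M78: manual_reading=NULL, sensor_reading=1159 → 1159
row_key=M95: manual_reading=1375 → 1375
row_key=M98: manual_reading=789 → 789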